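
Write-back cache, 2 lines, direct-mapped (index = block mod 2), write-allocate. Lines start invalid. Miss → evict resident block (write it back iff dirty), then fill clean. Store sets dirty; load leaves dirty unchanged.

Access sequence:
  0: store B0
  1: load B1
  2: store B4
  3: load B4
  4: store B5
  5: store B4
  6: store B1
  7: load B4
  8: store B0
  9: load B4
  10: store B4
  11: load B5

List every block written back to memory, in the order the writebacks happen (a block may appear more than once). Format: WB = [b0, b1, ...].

0: W B0 -> L0 miss  d=D]
1: R B1 -> L1 miss  d=-]
2: W B4 -> L0 miss wb->B0  d=D]
3: R B4 -> L0 hit  d=D]
4: W B5 -> L1 miss  d=D]
5: W B4 -> L0 hit  d=D]
6: W B1 -> L1 miss wb->B5  d=D]
7: R B4 -> L0 hit  d=D]
8: W B0 -> L0 miss wb->B4  d=D]
9: R B4 -> L0 miss wb->B0  d=-]
10: W B4 -> L0 hit  d=D]
11: R B5 -> L1 miss wb->B1  d=-]

WB = [0, 5, 4, 0, 1]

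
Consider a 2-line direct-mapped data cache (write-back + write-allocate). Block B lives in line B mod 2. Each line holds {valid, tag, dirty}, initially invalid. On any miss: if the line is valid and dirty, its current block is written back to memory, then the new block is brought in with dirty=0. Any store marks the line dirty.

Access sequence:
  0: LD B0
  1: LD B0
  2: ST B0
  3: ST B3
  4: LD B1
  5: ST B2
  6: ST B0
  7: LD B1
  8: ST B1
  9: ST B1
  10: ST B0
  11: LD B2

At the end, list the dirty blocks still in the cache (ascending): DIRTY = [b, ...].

DIRTY = [1]

  0 | R B0 → L0 miss [-]
  1 | R B0 → L0 hit [-]
  2 | W B0 → L0 hit [D]
  3 | W B3 → L1 miss [D]
  4 | R B1 → L1 miss wb→B3 [-]
  5 | W B2 → L0 miss wb→B0 [D]
  6 | W B0 → L0 miss wb→B2 [D]
  7 | R B1 → L1 hit [-]
  8 | W B1 → L1 hit [D]
  9 | W B1 → L1 hit [D]
  10 | W B0 → L0 hit [D]
  11 | R B2 → L0 miss wb→B0 [-]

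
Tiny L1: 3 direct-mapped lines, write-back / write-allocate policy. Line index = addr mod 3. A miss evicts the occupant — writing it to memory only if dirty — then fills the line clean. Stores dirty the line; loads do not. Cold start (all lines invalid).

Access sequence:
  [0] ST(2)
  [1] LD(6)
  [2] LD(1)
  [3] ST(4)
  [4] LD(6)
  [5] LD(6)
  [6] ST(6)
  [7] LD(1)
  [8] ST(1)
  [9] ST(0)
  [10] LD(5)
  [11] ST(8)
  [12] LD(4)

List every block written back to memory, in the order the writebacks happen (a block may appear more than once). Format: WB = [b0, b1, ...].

  0 | W B2 → L2 miss [D]
  1 | R B6 → L0 miss [-]
  2 | R B1 → L1 miss [-]
  3 | W B4 → L1 miss [D]
  4 | R B6 → L0 hit [-]
  5 | R B6 → L0 hit [-]
  6 | W B6 → L0 hit [D]
  7 | R B1 → L1 miss wb→B4 [-]
  8 | W B1 → L1 hit [D]
  9 | W B0 → L0 miss wb→B6 [D]
  10 | R B5 → L2 miss wb→B2 [-]
  11 | W B8 → L2 miss [D]
  12 | R B4 → L1 miss wb→B1 [-]

WB = [4, 6, 2, 1]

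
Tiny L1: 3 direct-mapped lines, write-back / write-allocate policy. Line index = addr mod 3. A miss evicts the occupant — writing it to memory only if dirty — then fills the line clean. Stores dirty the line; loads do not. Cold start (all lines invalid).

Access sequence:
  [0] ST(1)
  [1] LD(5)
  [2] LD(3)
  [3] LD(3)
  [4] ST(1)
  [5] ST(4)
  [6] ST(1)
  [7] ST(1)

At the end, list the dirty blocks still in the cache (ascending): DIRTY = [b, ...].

DIRTY = [1]

0: W B1 -> L1 miss  d=D]
1: R B5 -> L2 miss  d=-]
2: R B3 -> L0 miss  d=-]
3: R B3 -> L0 hit  d=-]
4: W B1 -> L1 hit  d=D]
5: W B4 -> L1 miss wb->B1  d=D]
6: W B1 -> L1 miss wb->B4  d=D]
7: W B1 -> L1 hit  d=D]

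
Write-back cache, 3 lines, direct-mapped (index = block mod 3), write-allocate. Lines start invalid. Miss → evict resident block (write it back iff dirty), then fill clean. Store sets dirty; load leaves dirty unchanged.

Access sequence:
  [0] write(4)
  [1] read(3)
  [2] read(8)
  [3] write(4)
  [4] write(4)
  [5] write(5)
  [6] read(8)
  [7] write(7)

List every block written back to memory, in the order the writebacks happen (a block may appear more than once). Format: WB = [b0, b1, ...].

0: W B4 → L1 miss [D]
1: R B3 → L0 miss [-]
2: R B8 → L2 miss [-]
3: W B4 → L1 hit [D]
4: W B4 → L1 hit [D]
5: W B5 → L2 miss [D]
6: R B8 → L2 miss wb→B5 [-]
7: W B7 → L1 miss wb→B4 [D]

WB = [5, 4]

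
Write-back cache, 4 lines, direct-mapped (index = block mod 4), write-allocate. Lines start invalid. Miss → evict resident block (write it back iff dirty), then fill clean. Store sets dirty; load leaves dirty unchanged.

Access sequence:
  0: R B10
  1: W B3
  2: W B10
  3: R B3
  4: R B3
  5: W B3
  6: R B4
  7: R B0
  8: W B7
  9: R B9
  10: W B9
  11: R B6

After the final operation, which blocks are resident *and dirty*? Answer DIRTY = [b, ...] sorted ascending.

  0 | R B10 → L2 miss [-]
  1 | W B3 → L3 miss [D]
  2 | W B10 → L2 hit [D]
  3 | R B3 → L3 hit [D]
  4 | R B3 → L3 hit [D]
  5 | W B3 → L3 hit [D]
  6 | R B4 → L0 miss [-]
  7 | R B0 → L0 miss [-]
  8 | W B7 → L3 miss wb→B3 [D]
  9 | R B9 → L1 miss [-]
  10 | W B9 → L1 hit [D]
  11 | R B6 → L2 miss wb→B10 [-]

DIRTY = [7, 9]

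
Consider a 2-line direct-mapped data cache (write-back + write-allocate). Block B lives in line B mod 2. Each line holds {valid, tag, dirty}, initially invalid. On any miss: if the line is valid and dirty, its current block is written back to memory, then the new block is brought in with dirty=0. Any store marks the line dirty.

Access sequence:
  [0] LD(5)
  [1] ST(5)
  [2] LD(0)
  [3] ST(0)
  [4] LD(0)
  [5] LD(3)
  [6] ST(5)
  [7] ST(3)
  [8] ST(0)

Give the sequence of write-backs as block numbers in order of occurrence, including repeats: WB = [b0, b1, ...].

WB = [5, 5]

0: R B5 -> L1 miss  d=-]
1: W B5 -> L1 hit  d=D]
2: R B0 -> L0 miss  d=-]
3: W B0 -> L0 hit  d=D]
4: R B0 -> L0 hit  d=D]
5: R B3 -> L1 miss wb->B5  d=-]
6: W B5 -> L1 miss  d=D]
7: W B3 -> L1 miss wb->B5  d=D]
8: W B0 -> L0 hit  d=D]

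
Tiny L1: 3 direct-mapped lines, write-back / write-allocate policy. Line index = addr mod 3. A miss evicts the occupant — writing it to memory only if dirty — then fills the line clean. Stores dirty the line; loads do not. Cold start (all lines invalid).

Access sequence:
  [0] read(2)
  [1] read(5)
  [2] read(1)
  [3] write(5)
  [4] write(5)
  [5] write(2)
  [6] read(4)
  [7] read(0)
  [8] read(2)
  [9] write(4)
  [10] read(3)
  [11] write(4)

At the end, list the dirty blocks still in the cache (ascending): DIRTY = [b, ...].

0: R B2 -> L2 miss  d=-]
1: R B5 -> L2 miss  d=-]
2: R B1 -> L1 miss  d=-]
3: W B5 -> L2 hit  d=D]
4: W B5 -> L2 hit  d=D]
5: W B2 -> L2 miss wb->B5  d=D]
6: R B4 -> L1 miss  d=-]
7: R B0 -> L0 miss  d=-]
8: R B2 -> L2 hit  d=D]
9: W B4 -> L1 hit  d=D]
10: R B3 -> L0 miss  d=-]
11: W B4 -> L1 hit  d=D]

DIRTY = [2, 4]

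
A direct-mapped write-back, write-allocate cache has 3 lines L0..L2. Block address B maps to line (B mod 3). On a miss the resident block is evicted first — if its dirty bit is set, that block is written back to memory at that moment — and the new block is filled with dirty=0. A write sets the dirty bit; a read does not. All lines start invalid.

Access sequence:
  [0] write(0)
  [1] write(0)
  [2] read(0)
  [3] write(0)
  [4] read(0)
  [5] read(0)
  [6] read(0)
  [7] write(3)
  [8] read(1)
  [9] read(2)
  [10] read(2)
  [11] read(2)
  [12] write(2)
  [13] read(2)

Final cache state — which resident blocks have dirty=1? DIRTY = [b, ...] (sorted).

  0 | W B0 → L0 miss [D]
  1 | W B0 → L0 hit [D]
  2 | R B0 → L0 hit [D]
  3 | W B0 → L0 hit [D]
  4 | R B0 → L0 hit [D]
  5 | R B0 → L0 hit [D]
  6 | R B0 → L0 hit [D]
  7 | W B3 → L0 miss wb→B0 [D]
  8 | R B1 → L1 miss [-]
  9 | R B2 → L2 miss [-]
  10 | R B2 → L2 hit [-]
  11 | R B2 → L2 hit [-]
  12 | W B2 → L2 hit [D]
  13 | R B2 → L2 hit [D]

DIRTY = [2, 3]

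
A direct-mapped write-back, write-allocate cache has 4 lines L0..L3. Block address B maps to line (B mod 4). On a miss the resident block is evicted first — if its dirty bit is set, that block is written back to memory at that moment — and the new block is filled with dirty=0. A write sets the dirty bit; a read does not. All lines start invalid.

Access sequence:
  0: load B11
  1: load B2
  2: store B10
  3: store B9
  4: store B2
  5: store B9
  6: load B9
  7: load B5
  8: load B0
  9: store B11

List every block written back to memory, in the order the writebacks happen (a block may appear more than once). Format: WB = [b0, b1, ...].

WB = [10, 9]

0: R B11 → L3 miss [-]
1: R B2 → L2 miss [-]
2: W B10 → L2 miss [D]
3: W B9 → L1 miss [D]
4: W B2 → L2 miss wb→B10 [D]
5: W B9 → L1 hit [D]
6: R B9 → L1 hit [D]
7: R B5 → L1 miss wb→B9 [-]
8: R B0 → L0 miss [-]
9: W B11 → L3 hit [D]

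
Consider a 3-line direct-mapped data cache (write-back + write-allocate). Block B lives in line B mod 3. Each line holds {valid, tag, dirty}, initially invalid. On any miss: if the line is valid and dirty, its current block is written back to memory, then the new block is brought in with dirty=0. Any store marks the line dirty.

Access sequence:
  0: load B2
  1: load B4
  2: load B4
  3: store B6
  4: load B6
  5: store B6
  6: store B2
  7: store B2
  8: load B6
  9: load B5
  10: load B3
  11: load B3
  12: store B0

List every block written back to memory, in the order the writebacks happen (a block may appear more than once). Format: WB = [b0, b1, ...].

WB = [2, 6]

0: R B2 -> L2 miss  d=-]
1: R B4 -> L1 miss  d=-]
2: R B4 -> L1 hit  d=-]
3: W B6 -> L0 miss  d=D]
4: R B6 -> L0 hit  d=D]
5: W B6 -> L0 hit  d=D]
6: W B2 -> L2 hit  d=D]
7: W B2 -> L2 hit  d=D]
8: R B6 -> L0 hit  d=D]
9: R B5 -> L2 miss wb->B2  d=-]
10: R B3 -> L0 miss wb->B6  d=-]
11: R B3 -> L0 hit  d=-]
12: W B0 -> L0 miss  d=D]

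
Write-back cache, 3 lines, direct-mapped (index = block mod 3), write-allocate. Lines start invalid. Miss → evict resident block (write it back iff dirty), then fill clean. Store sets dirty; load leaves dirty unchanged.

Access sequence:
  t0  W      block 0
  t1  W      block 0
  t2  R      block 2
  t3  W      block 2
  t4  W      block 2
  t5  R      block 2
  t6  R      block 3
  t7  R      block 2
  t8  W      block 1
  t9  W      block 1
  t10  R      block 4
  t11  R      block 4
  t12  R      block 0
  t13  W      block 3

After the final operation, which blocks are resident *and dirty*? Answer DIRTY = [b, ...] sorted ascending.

DIRTY = [2, 3]

0: W B0 → L0 miss [D]
1: W B0 → L0 hit [D]
2: R B2 → L2 miss [-]
3: W B2 → L2 hit [D]
4: W B2 → L2 hit [D]
5: R B2 → L2 hit [D]
6: R B3 → L0 miss wb→B0 [-]
7: R B2 → L2 hit [D]
8: W B1 → L1 miss [D]
9: W B1 → L1 hit [D]
10: R B4 → L1 miss wb→B1 [-]
11: R B4 → L1 hit [-]
12: R B0 → L0 miss [-]
13: W B3 → L0 miss [D]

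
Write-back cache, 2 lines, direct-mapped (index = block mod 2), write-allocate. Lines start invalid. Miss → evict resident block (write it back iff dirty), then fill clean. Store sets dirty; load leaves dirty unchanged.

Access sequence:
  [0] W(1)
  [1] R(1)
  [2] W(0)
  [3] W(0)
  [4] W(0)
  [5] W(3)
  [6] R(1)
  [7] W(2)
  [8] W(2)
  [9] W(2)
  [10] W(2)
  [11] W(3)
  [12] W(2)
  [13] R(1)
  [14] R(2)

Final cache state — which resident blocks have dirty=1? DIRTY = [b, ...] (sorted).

DIRTY = [2]

0: W B1 → L1 miss [D]
1: R B1 → L1 hit [D]
2: W B0 → L0 miss [D]
3: W B0 → L0 hit [D]
4: W B0 → L0 hit [D]
5: W B3 → L1 miss wb→B1 [D]
6: R B1 → L1 miss wb→B3 [-]
7: W B2 → L0 miss wb→B0 [D]
8: W B2 → L0 hit [D]
9: W B2 → L0 hit [D]
10: W B2 → L0 hit [D]
11: W B3 → L1 miss [D]
12: W B2 → L0 hit [D]
13: R B1 → L1 miss wb→B3 [-]
14: R B2 → L0 hit [D]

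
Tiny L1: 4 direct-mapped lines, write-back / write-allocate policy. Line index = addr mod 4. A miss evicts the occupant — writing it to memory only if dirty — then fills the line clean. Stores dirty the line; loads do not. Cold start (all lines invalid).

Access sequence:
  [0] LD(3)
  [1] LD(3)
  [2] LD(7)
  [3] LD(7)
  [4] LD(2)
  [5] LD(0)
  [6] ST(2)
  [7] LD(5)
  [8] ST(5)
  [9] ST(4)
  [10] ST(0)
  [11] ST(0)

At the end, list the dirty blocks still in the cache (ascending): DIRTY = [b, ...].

  0 | R B3 → L3 miss [-]
  1 | R B3 → L3 hit [-]
  2 | R B7 → L3 miss [-]
  3 | R B7 → L3 hit [-]
  4 | R B2 → L2 miss [-]
  5 | R B0 → L0 miss [-]
  6 | W B2 → L2 hit [D]
  7 | R B5 → L1 miss [-]
  8 | W B5 → L1 hit [D]
  9 | W B4 → L0 miss [D]
  10 | W B0 → L0 miss wb→B4 [D]
  11 | W B0 → L0 hit [D]

DIRTY = [0, 2, 5]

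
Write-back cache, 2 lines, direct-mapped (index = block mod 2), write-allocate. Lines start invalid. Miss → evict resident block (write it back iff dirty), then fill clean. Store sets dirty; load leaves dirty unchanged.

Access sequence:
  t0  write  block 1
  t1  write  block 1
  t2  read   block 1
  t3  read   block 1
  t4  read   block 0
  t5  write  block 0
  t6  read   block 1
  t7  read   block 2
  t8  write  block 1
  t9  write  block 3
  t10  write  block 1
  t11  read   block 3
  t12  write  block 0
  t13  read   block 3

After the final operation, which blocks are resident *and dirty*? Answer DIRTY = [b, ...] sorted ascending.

  0 | W B1 → L1 miss [D]
  1 | W B1 → L1 hit [D]
  2 | R B1 → L1 hit [D]
  3 | R B1 → L1 hit [D]
  4 | R B0 → L0 miss [-]
  5 | W B0 → L0 hit [D]
  6 | R B1 → L1 hit [D]
  7 | R B2 → L0 miss wb→B0 [-]
  8 | W B1 → L1 hit [D]
  9 | W B3 → L1 miss wb→B1 [D]
  10 | W B1 → L1 miss wb→B3 [D]
  11 | R B3 → L1 miss wb→B1 [-]
  12 | W B0 → L0 miss [D]
  13 | R B3 → L1 hit [-]

DIRTY = [0]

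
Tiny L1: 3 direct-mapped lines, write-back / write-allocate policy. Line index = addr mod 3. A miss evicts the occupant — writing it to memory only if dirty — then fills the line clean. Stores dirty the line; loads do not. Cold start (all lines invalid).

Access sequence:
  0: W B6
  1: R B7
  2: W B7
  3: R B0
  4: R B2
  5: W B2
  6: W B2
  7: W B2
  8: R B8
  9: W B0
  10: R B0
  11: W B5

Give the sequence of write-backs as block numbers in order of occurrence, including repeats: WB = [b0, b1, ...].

WB = [6, 2]

0: W B6 → L0 miss [D]
1: R B7 → L1 miss [-]
2: W B7 → L1 hit [D]
3: R B0 → L0 miss wb→B6 [-]
4: R B2 → L2 miss [-]
5: W B2 → L2 hit [D]
6: W B2 → L2 hit [D]
7: W B2 → L2 hit [D]
8: R B8 → L2 miss wb→B2 [-]
9: W B0 → L0 hit [D]
10: R B0 → L0 hit [D]
11: W B5 → L2 miss [D]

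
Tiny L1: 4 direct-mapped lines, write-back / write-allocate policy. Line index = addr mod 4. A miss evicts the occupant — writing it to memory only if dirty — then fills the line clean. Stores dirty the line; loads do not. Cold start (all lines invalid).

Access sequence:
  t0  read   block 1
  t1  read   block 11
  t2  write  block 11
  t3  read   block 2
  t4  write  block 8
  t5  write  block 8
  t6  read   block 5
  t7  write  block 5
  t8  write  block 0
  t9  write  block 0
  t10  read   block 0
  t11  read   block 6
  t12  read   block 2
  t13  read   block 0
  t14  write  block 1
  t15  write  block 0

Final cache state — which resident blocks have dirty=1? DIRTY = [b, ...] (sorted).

0: R B1 -> L1 miss  d=-]
1: R B11 -> L3 miss  d=-]
2: W B11 -> L3 hit  d=D]
3: R B2 -> L2 miss  d=-]
4: W B8 -> L0 miss  d=D]
5: W B8 -> L0 hit  d=D]
6: R B5 -> L1 miss  d=-]
7: W B5 -> L1 hit  d=D]
8: W B0 -> L0 miss wb->B8  d=D]
9: W B0 -> L0 hit  d=D]
10: R B0 -> L0 hit  d=D]
11: R B6 -> L2 miss  d=-]
12: R B2 -> L2 miss  d=-]
13: R B0 -> L0 hit  d=D]
14: W B1 -> L1 miss wb->B5  d=D]
15: W B0 -> L0 hit  d=D]

DIRTY = [0, 1, 11]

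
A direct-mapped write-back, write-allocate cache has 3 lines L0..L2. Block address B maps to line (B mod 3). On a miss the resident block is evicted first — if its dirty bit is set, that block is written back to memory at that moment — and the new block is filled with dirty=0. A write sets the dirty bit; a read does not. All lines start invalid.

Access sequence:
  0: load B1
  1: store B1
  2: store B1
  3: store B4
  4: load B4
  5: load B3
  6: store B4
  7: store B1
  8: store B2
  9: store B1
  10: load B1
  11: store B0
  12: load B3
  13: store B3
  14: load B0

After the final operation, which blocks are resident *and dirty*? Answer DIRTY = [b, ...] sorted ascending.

DIRTY = [1, 2]

0: R B1 → L1 miss [-]
1: W B1 → L1 hit [D]
2: W B1 → L1 hit [D]
3: W B4 → L1 miss wb→B1 [D]
4: R B4 → L1 hit [D]
5: R B3 → L0 miss [-]
6: W B4 → L1 hit [D]
7: W B1 → L1 miss wb→B4 [D]
8: W B2 → L2 miss [D]
9: W B1 → L1 hit [D]
10: R B1 → L1 hit [D]
11: W B0 → L0 miss [D]
12: R B3 → L0 miss wb→B0 [-]
13: W B3 → L0 hit [D]
14: R B0 → L0 miss wb→B3 [-]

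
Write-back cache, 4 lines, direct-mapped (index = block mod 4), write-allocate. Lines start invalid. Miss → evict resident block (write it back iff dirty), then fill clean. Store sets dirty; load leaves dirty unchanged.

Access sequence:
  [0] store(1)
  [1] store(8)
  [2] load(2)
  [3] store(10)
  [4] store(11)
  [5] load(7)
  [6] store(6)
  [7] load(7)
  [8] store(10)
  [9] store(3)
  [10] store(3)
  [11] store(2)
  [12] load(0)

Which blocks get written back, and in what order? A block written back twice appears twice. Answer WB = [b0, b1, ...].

0: W B1 → L1 miss [D]
1: W B8 → L0 miss [D]
2: R B2 → L2 miss [-]
3: W B10 → L2 miss [D]
4: W B11 → L3 miss [D]
5: R B7 → L3 miss wb→B11 [-]
6: W B6 → L2 miss wb→B10 [D]
7: R B7 → L3 hit [-]
8: W B10 → L2 miss wb→B6 [D]
9: W B3 → L3 miss [D]
10: W B3 → L3 hit [D]
11: W B2 → L2 miss wb→B10 [D]
12: R B0 → L0 miss wb→B8 [-]

WB = [11, 10, 6, 10, 8]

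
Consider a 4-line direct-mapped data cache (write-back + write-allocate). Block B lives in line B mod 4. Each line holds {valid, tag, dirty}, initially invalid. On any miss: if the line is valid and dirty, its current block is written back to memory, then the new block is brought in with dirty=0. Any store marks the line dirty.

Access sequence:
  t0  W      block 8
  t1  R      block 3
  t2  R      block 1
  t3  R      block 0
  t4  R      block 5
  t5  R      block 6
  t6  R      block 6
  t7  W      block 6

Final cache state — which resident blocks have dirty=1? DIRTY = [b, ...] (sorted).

DIRTY = [6]

0: W B8 → L0 miss [D]
1: R B3 → L3 miss [-]
2: R B1 → L1 miss [-]
3: R B0 → L0 miss wb→B8 [-]
4: R B5 → L1 miss [-]
5: R B6 → L2 miss [-]
6: R B6 → L2 hit [-]
7: W B6 → L2 hit [D]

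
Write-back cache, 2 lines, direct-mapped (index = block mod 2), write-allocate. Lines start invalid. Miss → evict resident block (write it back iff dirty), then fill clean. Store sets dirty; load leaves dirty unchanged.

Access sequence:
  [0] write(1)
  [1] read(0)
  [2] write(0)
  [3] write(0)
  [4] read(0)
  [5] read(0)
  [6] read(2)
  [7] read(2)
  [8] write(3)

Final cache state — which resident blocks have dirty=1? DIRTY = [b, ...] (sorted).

DIRTY = [3]

  0 | W B1 → L1 miss [D]
  1 | R B0 → L0 miss [-]
  2 | W B0 → L0 hit [D]
  3 | W B0 → L0 hit [D]
  4 | R B0 → L0 hit [D]
  5 | R B0 → L0 hit [D]
  6 | R B2 → L0 miss wb→B0 [-]
  7 | R B2 → L0 hit [-]
  8 | W B3 → L1 miss wb→B1 [D]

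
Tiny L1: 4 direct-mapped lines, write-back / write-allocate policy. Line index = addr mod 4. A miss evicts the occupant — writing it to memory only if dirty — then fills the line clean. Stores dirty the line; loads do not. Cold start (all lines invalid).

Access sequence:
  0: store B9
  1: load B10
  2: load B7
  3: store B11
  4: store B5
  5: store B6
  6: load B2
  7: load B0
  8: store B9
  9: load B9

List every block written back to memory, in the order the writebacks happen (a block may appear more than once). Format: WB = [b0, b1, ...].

0: W B9 → L1 miss [D]
1: R B10 → L2 miss [-]
2: R B7 → L3 miss [-]
3: W B11 → L3 miss [D]
4: W B5 → L1 miss wb→B9 [D]
5: W B6 → L2 miss [D]
6: R B2 → L2 miss wb→B6 [-]
7: R B0 → L0 miss [-]
8: W B9 → L1 miss wb→B5 [D]
9: R B9 → L1 hit [D]

WB = [9, 6, 5]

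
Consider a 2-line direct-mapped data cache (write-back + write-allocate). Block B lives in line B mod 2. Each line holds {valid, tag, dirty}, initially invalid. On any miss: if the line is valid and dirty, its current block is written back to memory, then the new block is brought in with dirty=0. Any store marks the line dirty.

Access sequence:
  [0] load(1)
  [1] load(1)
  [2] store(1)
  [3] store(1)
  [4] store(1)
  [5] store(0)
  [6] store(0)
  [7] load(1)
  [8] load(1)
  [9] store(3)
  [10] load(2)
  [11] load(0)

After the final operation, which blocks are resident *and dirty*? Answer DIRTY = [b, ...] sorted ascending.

DIRTY = [3]

  0 | R B1 → L1 miss [-]
  1 | R B1 → L1 hit [-]
  2 | W B1 → L1 hit [D]
  3 | W B1 → L1 hit [D]
  4 | W B1 → L1 hit [D]
  5 | W B0 → L0 miss [D]
  6 | W B0 → L0 hit [D]
  7 | R B1 → L1 hit [D]
  8 | R B1 → L1 hit [D]
  9 | W B3 → L1 miss wb→B1 [D]
  10 | R B2 → L0 miss wb→B0 [-]
  11 | R B0 → L0 miss [-]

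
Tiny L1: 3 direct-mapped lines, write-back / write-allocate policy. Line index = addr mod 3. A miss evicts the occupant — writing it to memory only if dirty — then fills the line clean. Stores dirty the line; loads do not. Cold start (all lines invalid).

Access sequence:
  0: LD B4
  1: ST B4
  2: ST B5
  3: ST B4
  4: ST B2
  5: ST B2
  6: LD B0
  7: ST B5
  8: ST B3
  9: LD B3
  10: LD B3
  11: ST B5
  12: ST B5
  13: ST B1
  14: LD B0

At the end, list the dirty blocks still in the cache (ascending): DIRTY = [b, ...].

DIRTY = [1, 5]

0: R B4 -> L1 miss  d=-]
1: W B4 -> L1 hit  d=D]
2: W B5 -> L2 miss  d=D]
3: W B4 -> L1 hit  d=D]
4: W B2 -> L2 miss wb->B5  d=D]
5: W B2 -> L2 hit  d=D]
6: R B0 -> L0 miss  d=-]
7: W B5 -> L2 miss wb->B2  d=D]
8: W B3 -> L0 miss  d=D]
9: R B3 -> L0 hit  d=D]
10: R B3 -> L0 hit  d=D]
11: W B5 -> L2 hit  d=D]
12: W B5 -> L2 hit  d=D]
13: W B1 -> L1 miss wb->B4  d=D]
14: R B0 -> L0 miss wb->B3  d=-]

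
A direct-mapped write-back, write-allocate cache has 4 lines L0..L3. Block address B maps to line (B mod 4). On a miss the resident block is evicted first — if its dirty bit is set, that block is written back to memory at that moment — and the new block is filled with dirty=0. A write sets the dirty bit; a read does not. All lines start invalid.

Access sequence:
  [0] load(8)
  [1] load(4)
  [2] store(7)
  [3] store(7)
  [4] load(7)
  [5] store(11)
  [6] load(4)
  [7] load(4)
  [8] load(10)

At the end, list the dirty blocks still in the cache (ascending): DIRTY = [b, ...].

0: R B8 → L0 miss [-]
1: R B4 → L0 miss [-]
2: W B7 → L3 miss [D]
3: W B7 → L3 hit [D]
4: R B7 → L3 hit [D]
5: W B11 → L3 miss wb→B7 [D]
6: R B4 → L0 hit [-]
7: R B4 → L0 hit [-]
8: R B10 → L2 miss [-]

DIRTY = [11]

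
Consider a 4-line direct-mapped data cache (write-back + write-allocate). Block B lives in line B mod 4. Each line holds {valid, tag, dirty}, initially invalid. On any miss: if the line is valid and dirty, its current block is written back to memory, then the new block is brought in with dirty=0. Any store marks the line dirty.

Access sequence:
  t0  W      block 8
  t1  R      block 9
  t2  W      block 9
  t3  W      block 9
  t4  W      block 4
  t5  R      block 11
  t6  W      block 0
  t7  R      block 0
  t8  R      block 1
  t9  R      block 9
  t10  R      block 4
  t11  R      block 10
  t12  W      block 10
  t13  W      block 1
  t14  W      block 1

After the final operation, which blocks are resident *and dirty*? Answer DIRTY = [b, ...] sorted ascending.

0: W B8 → L0 miss [D]
1: R B9 → L1 miss [-]
2: W B9 → L1 hit [D]
3: W B9 → L1 hit [D]
4: W B4 → L0 miss wb→B8 [D]
5: R B11 → L3 miss [-]
6: W B0 → L0 miss wb→B4 [D]
7: R B0 → L0 hit [D]
8: R B1 → L1 miss wb→B9 [-]
9: R B9 → L1 miss [-]
10: R B4 → L0 miss wb→B0 [-]
11: R B10 → L2 miss [-]
12: W B10 → L2 hit [D]
13: W B1 → L1 miss [D]
14: W B1 → L1 hit [D]

DIRTY = [1, 10]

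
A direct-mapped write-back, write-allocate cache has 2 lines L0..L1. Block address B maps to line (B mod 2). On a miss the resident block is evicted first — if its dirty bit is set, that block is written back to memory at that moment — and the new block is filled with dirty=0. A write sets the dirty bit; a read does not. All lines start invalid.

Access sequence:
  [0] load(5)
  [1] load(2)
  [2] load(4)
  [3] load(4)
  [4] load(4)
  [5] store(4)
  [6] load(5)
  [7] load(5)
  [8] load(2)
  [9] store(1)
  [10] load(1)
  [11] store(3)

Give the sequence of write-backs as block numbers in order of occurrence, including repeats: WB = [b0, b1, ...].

0: R B5 → L1 miss [-]
1: R B2 → L0 miss [-]
2: R B4 → L0 miss [-]
3: R B4 → L0 hit [-]
4: R B4 → L0 hit [-]
5: W B4 → L0 hit [D]
6: R B5 → L1 hit [-]
7: R B5 → L1 hit [-]
8: R B2 → L0 miss wb→B4 [-]
9: W B1 → L1 miss [D]
10: R B1 → L1 hit [D]
11: W B3 → L1 miss wb→B1 [D]

WB = [4, 1]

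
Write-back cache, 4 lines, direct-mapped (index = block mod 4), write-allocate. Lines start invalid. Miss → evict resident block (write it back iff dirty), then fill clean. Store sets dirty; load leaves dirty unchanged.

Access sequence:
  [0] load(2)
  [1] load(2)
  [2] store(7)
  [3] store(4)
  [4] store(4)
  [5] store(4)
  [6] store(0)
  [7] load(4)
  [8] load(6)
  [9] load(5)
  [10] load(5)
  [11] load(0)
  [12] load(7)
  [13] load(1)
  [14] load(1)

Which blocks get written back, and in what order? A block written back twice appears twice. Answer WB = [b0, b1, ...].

WB = [4, 0]

0: R B2 → L2 miss [-]
1: R B2 → L2 hit [-]
2: W B7 → L3 miss [D]
3: W B4 → L0 miss [D]
4: W B4 → L0 hit [D]
5: W B4 → L0 hit [D]
6: W B0 → L0 miss wb→B4 [D]
7: R B4 → L0 miss wb→B0 [-]
8: R B6 → L2 miss [-]
9: R B5 → L1 miss [-]
10: R B5 → L1 hit [-]
11: R B0 → L0 miss [-]
12: R B7 → L3 hit [D]
13: R B1 → L1 miss [-]
14: R B1 → L1 hit [-]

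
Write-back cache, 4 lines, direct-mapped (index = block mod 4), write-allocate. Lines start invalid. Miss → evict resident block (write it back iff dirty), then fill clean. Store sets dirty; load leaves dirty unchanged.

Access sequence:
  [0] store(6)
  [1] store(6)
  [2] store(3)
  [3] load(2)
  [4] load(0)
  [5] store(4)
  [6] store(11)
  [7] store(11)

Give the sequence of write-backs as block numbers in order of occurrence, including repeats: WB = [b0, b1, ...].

WB = [6, 3]

  0 | W B6 → L2 miss [D]
  1 | W B6 → L2 hit [D]
  2 | W B3 → L3 miss [D]
  3 | R B2 → L2 miss wb→B6 [-]
  4 | R B0 → L0 miss [-]
  5 | W B4 → L0 miss [D]
  6 | W B11 → L3 miss wb→B3 [D]
  7 | W B11 → L3 hit [D]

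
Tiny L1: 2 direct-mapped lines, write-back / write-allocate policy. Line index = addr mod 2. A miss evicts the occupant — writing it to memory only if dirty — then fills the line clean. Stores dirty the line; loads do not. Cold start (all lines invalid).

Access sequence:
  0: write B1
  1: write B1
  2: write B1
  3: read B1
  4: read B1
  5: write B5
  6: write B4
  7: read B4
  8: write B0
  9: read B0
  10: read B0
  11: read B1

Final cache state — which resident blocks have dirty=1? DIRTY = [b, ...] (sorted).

0: W B1 -> L1 miss  d=D]
1: W B1 -> L1 hit  d=D]
2: W B1 -> L1 hit  d=D]
3: R B1 -> L1 hit  d=D]
4: R B1 -> L1 hit  d=D]
5: W B5 -> L1 miss wb->B1  d=D]
6: W B4 -> L0 miss  d=D]
7: R B4 -> L0 hit  d=D]
8: W B0 -> L0 miss wb->B4  d=D]
9: R B0 -> L0 hit  d=D]
10: R B0 -> L0 hit  d=D]
11: R B1 -> L1 miss wb->B5  d=-]

DIRTY = [0]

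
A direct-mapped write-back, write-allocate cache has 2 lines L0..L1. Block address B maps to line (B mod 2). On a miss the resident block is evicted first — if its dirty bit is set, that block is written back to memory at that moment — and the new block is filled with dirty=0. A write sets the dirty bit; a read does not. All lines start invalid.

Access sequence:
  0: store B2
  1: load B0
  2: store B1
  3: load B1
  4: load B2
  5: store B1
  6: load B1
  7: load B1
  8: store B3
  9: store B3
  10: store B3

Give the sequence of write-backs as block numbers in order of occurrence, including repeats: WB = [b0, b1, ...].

0: W B2 -> L0 miss  d=D]
1: R B0 -> L0 miss wb->B2  d=-]
2: W B1 -> L1 miss  d=D]
3: R B1 -> L1 hit  d=D]
4: R B2 -> L0 miss  d=-]
5: W B1 -> L1 hit  d=D]
6: R B1 -> L1 hit  d=D]
7: R B1 -> L1 hit  d=D]
8: W B3 -> L1 miss wb->B1  d=D]
9: W B3 -> L1 hit  d=D]
10: W B3 -> L1 hit  d=D]

WB = [2, 1]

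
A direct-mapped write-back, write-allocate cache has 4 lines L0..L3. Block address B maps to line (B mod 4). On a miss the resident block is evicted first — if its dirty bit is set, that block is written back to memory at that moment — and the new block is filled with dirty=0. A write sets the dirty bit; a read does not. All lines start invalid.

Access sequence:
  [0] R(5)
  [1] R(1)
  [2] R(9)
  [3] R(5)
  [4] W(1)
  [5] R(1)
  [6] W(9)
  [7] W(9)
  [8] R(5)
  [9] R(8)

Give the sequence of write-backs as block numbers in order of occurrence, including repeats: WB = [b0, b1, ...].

WB = [1, 9]

  0 | R B5 → L1 miss [-]
  1 | R B1 → L1 miss [-]
  2 | R B9 → L1 miss [-]
  3 | R B5 → L1 miss [-]
  4 | W B1 → L1 miss [D]
  5 | R B1 → L1 hit [D]
  6 | W B9 → L1 miss wb→B1 [D]
  7 | W B9 → L1 hit [D]
  8 | R B5 → L1 miss wb→B9 [-]
  9 | R B8 → L0 miss [-]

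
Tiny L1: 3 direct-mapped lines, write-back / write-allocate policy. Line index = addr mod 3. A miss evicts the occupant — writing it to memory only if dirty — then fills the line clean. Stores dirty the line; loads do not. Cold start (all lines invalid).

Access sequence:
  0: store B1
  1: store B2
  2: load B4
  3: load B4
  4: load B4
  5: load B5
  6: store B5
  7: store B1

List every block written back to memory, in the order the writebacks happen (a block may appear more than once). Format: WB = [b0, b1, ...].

0: W B1 → L1 miss [D]
1: W B2 → L2 miss [D]
2: R B4 → L1 miss wb→B1 [-]
3: R B4 → L1 hit [-]
4: R B4 → L1 hit [-]
5: R B5 → L2 miss wb→B2 [-]
6: W B5 → L2 hit [D]
7: W B1 → L1 miss [D]

WB = [1, 2]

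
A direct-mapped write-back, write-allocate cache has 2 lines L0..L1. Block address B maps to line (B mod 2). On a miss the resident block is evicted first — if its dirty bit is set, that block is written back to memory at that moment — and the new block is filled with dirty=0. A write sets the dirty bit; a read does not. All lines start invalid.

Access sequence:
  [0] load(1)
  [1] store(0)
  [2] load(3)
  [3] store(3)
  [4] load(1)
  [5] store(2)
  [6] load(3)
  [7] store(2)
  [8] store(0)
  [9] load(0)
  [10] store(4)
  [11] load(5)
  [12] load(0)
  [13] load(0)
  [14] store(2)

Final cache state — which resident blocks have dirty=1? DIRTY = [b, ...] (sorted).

0: R B1 → L1 miss [-]
1: W B0 → L0 miss [D]
2: R B3 → L1 miss [-]
3: W B3 → L1 hit [D]
4: R B1 → L1 miss wb→B3 [-]
5: W B2 → L0 miss wb→B0 [D]
6: R B3 → L1 miss [-]
7: W B2 → L0 hit [D]
8: W B0 → L0 miss wb→B2 [D]
9: R B0 → L0 hit [D]
10: W B4 → L0 miss wb→B0 [D]
11: R B5 → L1 miss [-]
12: R B0 → L0 miss wb→B4 [-]
13: R B0 → L0 hit [-]
14: W B2 → L0 miss [D]

DIRTY = [2]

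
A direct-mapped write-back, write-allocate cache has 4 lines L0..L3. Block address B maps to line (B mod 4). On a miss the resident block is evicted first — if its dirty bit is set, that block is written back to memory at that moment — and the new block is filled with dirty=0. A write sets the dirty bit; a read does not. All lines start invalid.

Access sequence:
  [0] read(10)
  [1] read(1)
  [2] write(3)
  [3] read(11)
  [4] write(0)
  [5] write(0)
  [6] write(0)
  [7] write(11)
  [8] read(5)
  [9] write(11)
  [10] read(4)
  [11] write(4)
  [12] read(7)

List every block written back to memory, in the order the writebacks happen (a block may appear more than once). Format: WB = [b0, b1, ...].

0: R B10 → L2 miss [-]
1: R B1 → L1 miss [-]
2: W B3 → L3 miss [D]
3: R B11 → L3 miss wb→B3 [-]
4: W B0 → L0 miss [D]
5: W B0 → L0 hit [D]
6: W B0 → L0 hit [D]
7: W B11 → L3 hit [D]
8: R B5 → L1 miss [-]
9: W B11 → L3 hit [D]
10: R B4 → L0 miss wb→B0 [-]
11: W B4 → L0 hit [D]
12: R B7 → L3 miss wb→B11 [-]

WB = [3, 0, 11]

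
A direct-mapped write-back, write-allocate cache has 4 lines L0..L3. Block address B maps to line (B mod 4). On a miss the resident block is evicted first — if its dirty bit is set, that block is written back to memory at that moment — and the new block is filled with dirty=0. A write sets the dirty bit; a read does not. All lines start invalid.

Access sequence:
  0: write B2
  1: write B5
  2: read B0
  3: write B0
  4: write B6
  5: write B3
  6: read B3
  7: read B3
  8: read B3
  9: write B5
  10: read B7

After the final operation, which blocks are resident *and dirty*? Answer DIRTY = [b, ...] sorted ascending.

DIRTY = [0, 5, 6]

0: W B2 → L2 miss [D]
1: W B5 → L1 miss [D]
2: R B0 → L0 miss [-]
3: W B0 → L0 hit [D]
4: W B6 → L2 miss wb→B2 [D]
5: W B3 → L3 miss [D]
6: R B3 → L3 hit [D]
7: R B3 → L3 hit [D]
8: R B3 → L3 hit [D]
9: W B5 → L1 hit [D]
10: R B7 → L3 miss wb→B3 [-]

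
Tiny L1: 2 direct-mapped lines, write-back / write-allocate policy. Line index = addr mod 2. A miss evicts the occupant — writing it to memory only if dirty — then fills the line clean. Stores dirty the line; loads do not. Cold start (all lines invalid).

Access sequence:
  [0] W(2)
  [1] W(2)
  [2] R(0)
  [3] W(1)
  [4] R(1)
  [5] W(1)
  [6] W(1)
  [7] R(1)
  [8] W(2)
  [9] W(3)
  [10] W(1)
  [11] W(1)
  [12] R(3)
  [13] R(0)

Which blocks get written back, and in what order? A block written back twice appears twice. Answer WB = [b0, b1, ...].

WB = [2, 1, 3, 1, 2]

0: W B2 -> L0 miss  d=D]
1: W B2 -> L0 hit  d=D]
2: R B0 -> L0 miss wb->B2  d=-]
3: W B1 -> L1 miss  d=D]
4: R B1 -> L1 hit  d=D]
5: W B1 -> L1 hit  d=D]
6: W B1 -> L1 hit  d=D]
7: R B1 -> L1 hit  d=D]
8: W B2 -> L0 miss  d=D]
9: W B3 -> L1 miss wb->B1  d=D]
10: W B1 -> L1 miss wb->B3  d=D]
11: W B1 -> L1 hit  d=D]
12: R B3 -> L1 miss wb->B1  d=-]
13: R B0 -> L0 miss wb->B2  d=-]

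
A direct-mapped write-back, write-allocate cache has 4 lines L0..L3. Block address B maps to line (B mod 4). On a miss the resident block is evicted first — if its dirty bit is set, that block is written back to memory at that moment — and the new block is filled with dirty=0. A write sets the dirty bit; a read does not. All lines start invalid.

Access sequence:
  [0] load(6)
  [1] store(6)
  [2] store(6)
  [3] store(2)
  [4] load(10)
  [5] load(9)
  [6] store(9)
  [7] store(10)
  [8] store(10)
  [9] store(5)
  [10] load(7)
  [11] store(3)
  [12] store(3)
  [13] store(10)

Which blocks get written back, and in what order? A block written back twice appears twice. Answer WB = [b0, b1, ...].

0: R B6 -> L2 miss  d=-]
1: W B6 -> L2 hit  d=D]
2: W B6 -> L2 hit  d=D]
3: W B2 -> L2 miss wb->B6  d=D]
4: R B10 -> L2 miss wb->B2  d=-]
5: R B9 -> L1 miss  d=-]
6: W B9 -> L1 hit  d=D]
7: W B10 -> L2 hit  d=D]
8: W B10 -> L2 hit  d=D]
9: W B5 -> L1 miss wb->B9  d=D]
10: R B7 -> L3 miss  d=-]
11: W B3 -> L3 miss  d=D]
12: W B3 -> L3 hit  d=D]
13: W B10 -> L2 hit  d=D]

WB = [6, 2, 9]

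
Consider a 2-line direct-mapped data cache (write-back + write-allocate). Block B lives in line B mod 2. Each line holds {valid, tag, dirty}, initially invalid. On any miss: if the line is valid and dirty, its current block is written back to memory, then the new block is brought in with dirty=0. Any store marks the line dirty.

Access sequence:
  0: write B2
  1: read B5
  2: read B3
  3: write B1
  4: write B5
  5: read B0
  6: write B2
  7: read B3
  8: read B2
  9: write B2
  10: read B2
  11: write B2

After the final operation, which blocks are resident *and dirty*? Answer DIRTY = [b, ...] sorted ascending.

DIRTY = [2]

0: W B2 -> L0 miss  d=D]
1: R B5 -> L1 miss  d=-]
2: R B3 -> L1 miss  d=-]
3: W B1 -> L1 miss  d=D]
4: W B5 -> L1 miss wb->B1  d=D]
5: R B0 -> L0 miss wb->B2  d=-]
6: W B2 -> L0 miss  d=D]
7: R B3 -> L1 miss wb->B5  d=-]
8: R B2 -> L0 hit  d=D]
9: W B2 -> L0 hit  d=D]
10: R B2 -> L0 hit  d=D]
11: W B2 -> L0 hit  d=D]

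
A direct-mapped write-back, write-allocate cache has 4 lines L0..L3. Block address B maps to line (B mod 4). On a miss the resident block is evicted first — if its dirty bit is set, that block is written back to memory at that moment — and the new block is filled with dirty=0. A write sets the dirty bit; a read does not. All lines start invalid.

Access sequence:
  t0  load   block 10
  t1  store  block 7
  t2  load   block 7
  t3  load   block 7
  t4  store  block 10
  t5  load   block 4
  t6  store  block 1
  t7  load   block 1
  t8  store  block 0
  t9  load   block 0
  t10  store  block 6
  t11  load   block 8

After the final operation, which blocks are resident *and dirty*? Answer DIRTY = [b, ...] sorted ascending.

DIRTY = [1, 6, 7]

  0 | R B10 → L2 miss [-]
  1 | W B7 → L3 miss [D]
  2 | R B7 → L3 hit [D]
  3 | R B7 → L3 hit [D]
  4 | W B10 → L2 hit [D]
  5 | R B4 → L0 miss [-]
  6 | W B1 → L1 miss [D]
  7 | R B1 → L1 hit [D]
  8 | W B0 → L0 miss [D]
  9 | R B0 → L0 hit [D]
  10 | W B6 → L2 miss wb→B10 [D]
  11 | R B8 → L0 miss wb→B0 [-]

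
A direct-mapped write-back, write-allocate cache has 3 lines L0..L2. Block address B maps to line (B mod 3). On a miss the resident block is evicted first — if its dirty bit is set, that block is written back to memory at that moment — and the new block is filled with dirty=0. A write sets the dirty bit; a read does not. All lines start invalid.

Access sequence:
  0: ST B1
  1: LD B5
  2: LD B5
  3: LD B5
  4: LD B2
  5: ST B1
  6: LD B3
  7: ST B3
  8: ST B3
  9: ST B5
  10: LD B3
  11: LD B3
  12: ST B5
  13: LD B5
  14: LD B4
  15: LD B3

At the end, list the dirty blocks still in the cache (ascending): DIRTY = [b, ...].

  0 | W B1 → L1 miss [D]
  1 | R B5 → L2 miss [-]
  2 | R B5 → L2 hit [-]
  3 | R B5 → L2 hit [-]
  4 | R B2 → L2 miss [-]
  5 | W B1 → L1 hit [D]
  6 | R B3 → L0 miss [-]
  7 | W B3 → L0 hit [D]
  8 | W B3 → L0 hit [D]
  9 | W B5 → L2 miss [D]
  10 | R B3 → L0 hit [D]
  11 | R B3 → L0 hit [D]
  12 | W B5 → L2 hit [D]
  13 | R B5 → L2 hit [D]
  14 | R B4 → L1 miss wb→B1 [-]
  15 | R B3 → L0 hit [D]

DIRTY = [3, 5]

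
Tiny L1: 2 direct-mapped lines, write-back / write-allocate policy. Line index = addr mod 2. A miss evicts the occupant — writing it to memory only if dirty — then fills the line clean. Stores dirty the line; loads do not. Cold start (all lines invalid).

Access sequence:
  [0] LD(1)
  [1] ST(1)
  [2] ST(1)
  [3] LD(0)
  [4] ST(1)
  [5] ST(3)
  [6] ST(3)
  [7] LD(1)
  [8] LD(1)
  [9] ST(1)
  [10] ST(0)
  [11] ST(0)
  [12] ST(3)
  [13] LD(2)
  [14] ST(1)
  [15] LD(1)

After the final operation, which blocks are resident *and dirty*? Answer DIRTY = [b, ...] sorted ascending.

0: R B1 → L1 miss [-]
1: W B1 → L1 hit [D]
2: W B1 → L1 hit [D]
3: R B0 → L0 miss [-]
4: W B1 → L1 hit [D]
5: W B3 → L1 miss wb→B1 [D]
6: W B3 → L1 hit [D]
7: R B1 → L1 miss wb→B3 [-]
8: R B1 → L1 hit [-]
9: W B1 → L1 hit [D]
10: W B0 → L0 hit [D]
11: W B0 → L0 hit [D]
12: W B3 → L1 miss wb→B1 [D]
13: R B2 → L0 miss wb→B0 [-]
14: W B1 → L1 miss wb→B3 [D]
15: R B1 → L1 hit [D]

DIRTY = [1]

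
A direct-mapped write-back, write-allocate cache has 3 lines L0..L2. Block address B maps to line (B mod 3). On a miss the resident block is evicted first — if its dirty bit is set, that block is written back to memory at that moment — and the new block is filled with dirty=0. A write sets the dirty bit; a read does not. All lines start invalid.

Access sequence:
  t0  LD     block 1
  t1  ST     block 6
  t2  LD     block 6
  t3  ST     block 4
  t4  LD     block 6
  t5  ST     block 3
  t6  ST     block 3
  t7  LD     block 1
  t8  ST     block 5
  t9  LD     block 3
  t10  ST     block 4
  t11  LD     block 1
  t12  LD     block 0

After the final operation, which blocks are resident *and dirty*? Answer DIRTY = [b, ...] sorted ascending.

DIRTY = [5]

  0 | R B1 → L1 miss [-]
  1 | W B6 → L0 miss [D]
  2 | R B6 → L0 hit [D]
  3 | W B4 → L1 miss [D]
  4 | R B6 → L0 hit [D]
  5 | W B3 → L0 miss wb→B6 [D]
  6 | W B3 → L0 hit [D]
  7 | R B1 → L1 miss wb→B4 [-]
  8 | W B5 → L2 miss [D]
  9 | R B3 → L0 hit [D]
  10 | W B4 → L1 miss [D]
  11 | R B1 → L1 miss wb→B4 [-]
  12 | R B0 → L0 miss wb→B3 [-]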